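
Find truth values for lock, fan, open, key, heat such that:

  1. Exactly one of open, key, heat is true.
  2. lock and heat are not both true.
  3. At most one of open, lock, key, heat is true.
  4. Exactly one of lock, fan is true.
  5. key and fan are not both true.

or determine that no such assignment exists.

lock=F; fan=T; open=F; key=F; heat=T

  (1) {open, key, heat}: 1 true — exactly one ✓
  (2) lock=F, heat=T — not both ✓
  (3) {open, lock, key, heat}: 1 true — at most one ✓
  (4) {lock, fan}: 1 true — exactly one ✓
  (5) key=F, fan=T — not both ✓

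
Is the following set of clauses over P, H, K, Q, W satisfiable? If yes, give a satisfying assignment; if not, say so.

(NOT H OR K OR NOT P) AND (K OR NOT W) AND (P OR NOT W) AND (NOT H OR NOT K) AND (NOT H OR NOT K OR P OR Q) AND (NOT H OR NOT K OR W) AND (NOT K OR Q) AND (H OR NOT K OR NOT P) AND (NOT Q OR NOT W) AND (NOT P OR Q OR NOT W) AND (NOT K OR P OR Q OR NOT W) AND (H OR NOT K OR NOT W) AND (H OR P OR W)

Set P = True.
Set H = False.
  then (H OR NOT K OR NOT P) forces K = False.
  then (K OR NOT W) forces W = False.
Set Q = False.
All clauses satisfied.

P: True, H: False, K: False, Q: False, W: False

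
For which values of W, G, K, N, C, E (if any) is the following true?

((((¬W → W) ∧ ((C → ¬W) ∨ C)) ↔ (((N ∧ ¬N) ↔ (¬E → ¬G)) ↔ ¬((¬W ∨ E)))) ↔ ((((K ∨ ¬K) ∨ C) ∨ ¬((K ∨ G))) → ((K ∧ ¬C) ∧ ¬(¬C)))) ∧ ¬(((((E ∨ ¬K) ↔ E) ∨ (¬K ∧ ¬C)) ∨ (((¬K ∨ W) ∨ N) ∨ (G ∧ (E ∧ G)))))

Unsatisfiable — no assignment works.

The conjunct ¬(((((E ∨ ¬K) ↔ E) ∨ (¬K ∧ ¬C)) ∨ (((¬K ∨ W) ∨ N) ∨ (G ∧ (E ∧ G))))) is unsatisfiable on its own:
  K = True: simplifies to ¬(((E ↔ E) ∨ ((W ∨ N) ∨ (G ∧ (E ∧ G))))).
    E = True: this becomes ¬((True ∨ ((W ∨ N) ∨ (G ∧ G)))) = False.
    E = False: this becomes ¬((True ∨ (W ∨ N))) = False.
  K = False: this becomes ¬(((E ∨ ¬C) ∨ True)) = False.
So the whole conjunction is unsatisfiable.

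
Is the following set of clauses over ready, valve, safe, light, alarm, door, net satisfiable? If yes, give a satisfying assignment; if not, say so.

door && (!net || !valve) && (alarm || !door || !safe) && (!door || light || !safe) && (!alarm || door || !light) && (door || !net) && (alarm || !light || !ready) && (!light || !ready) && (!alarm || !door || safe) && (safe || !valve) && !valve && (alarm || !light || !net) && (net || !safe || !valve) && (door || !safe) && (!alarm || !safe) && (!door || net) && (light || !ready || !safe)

Unit clause (door) forces door = True.
Unit clause (!valve) forces valve = False.
In (!door || net) only net is left, so net = True.
Set ready = False.
Set safe = False.
  then (!alarm || !door || safe) forces alarm = False.
  then (alarm || !light || !net) forces light = False.
All clauses satisfied.

ready = False, valve = False, safe = False, light = False, alarm = False, door = True, net = True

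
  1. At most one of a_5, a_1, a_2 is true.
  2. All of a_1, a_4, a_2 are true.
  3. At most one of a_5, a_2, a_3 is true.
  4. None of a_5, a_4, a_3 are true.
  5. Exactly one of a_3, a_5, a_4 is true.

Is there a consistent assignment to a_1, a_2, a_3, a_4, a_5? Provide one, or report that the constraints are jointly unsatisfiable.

Unsatisfiable — no assignment works.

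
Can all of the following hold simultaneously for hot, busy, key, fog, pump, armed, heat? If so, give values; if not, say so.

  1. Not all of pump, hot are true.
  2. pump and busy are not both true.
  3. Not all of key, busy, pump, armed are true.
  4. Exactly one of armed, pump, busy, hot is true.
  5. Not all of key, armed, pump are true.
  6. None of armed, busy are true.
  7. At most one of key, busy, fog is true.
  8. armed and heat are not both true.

hot = True, busy = False, key = False, fog = False, pump = False, armed = False, heat = True

  (1) {pump, hot}: 1/2 true — not all ✓
  (2) pump=F, busy=F — not both ✓
  (3) {key, busy, pump, armed}: 0/4 true — not all ✓
  (4) {armed, pump, busy, hot}: 1 true — exactly one ✓
  (5) {key, armed, pump}: 0/3 true — not all ✓
  (6) {armed, busy}: 0 true — none ✓
  (7) {key, busy, fog}: 0 true — at most one ✓
  (8) armed=F, heat=T — not both ✓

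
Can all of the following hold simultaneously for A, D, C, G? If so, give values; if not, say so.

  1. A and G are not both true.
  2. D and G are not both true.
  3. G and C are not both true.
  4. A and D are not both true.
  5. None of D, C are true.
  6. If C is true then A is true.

A=T, D=F, C=F, G=F

  (1) A=T, G=F — not both ✓
  (2) D=F, G=F — not both ✓
  (3) G=F, C=F — not both ✓
  (4) A=T, D=F — not both ✓
  (5) {D, C}: 0 true — none ✓
  (6) C=F ⇒ A: vacuous ✓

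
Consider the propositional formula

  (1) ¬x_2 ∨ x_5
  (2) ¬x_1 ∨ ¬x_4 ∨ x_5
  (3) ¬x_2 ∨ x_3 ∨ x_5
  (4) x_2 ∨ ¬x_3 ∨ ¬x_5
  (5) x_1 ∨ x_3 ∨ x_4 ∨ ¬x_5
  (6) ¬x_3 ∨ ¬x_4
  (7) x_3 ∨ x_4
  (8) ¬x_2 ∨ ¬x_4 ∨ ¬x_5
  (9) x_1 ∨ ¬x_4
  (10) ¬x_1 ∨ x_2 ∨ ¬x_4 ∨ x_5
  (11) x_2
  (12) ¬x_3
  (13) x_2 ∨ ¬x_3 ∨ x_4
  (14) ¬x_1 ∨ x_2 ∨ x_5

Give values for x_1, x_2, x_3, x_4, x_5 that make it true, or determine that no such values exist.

Case x_2 = True:
  (¬x_2 ∨ x_5) forces x_5 = True.
  (¬x_2 ∨ ¬x_4 ∨ ¬x_5) forces x_4 = False.
  (x_3 ∨ x_4) forces x_3 = True.
  Clause (¬x_3) is falsified — contradiction.
Case x_2 = False:
  Clause (x_2) is falsified — contradiction.
Both cases fail, so the formula is unsatisfiable.

The formula is unsatisfiable.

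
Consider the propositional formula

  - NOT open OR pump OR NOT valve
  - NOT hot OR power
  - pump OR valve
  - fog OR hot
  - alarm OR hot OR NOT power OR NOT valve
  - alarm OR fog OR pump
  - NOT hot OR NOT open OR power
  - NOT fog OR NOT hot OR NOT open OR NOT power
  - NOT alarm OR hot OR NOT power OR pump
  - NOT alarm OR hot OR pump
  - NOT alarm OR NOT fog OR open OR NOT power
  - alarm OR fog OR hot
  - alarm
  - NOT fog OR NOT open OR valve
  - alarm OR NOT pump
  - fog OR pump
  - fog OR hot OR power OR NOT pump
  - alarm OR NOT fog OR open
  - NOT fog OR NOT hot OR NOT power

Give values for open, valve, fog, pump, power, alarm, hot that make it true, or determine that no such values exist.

Unit clause (alarm) forces alarm = True.
Set open = False.
Set valve = False.
  then (pump OR valve) forces pump = True.
Set fog = True.
  then (NOT alarm OR NOT fog OR open OR NOT power) forces power = False.
  then (NOT hot OR power) forces hot = False.
All clauses satisfied.

open: False; valve: False; fog: True; pump: True; power: False; alarm: True; hot: False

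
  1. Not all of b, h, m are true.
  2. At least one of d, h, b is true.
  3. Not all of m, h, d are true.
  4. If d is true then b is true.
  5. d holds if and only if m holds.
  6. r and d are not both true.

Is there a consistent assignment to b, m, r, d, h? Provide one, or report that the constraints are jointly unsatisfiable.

b = False, m = False, r = True, d = False, h = True

  (1) {b, h, m}: 1/3 true — not all ✓
  (2) {d, h, b}: 1 true — at least one ✓
  (3) {m, h, d}: 1/3 true — not all ✓
  (4) d=F ⇒ b: vacuous ✓
  (5) d=F, m=F — same ✓
  (6) r=T, d=F — not both ✓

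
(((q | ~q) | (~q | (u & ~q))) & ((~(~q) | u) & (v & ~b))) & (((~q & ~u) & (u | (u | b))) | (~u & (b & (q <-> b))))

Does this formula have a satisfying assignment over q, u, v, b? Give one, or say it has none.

Case u = True: the conjunct ((~q & ~u) & (u | (u | b))) | (~u & (b & (q <-> b))) becomes (False & True) | (False & (b & (q <-> b))) = False.
Case u = False: the formula simplifies to (((q | ~q) | ~q) & (~(~q) & (v & ~b))) & ((~q & b) | (b & (q <-> b))).
  b = True: the conjunct ~b is False.
  b = False: the conjunct (~q & b) | (b & (q <-> b)) becomes (~q & False) | (False & ~q) = False.
Both cases fail — unsatisfiable.

Unsatisfiable — no assignment works.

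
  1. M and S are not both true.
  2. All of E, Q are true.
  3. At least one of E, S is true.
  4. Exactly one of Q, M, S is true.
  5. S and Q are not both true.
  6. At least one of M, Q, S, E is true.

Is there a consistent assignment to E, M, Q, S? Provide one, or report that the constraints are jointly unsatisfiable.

E = True, M = False, Q = True, S = False

  (1) M=F, S=F — not both ✓
  (2) {E, Q}: all 2 true ✓
  (3) {E, S}: 1 true — at least one ✓
  (4) {Q, M, S}: 1 true — exactly one ✓
  (5) S=F, Q=T — not both ✓
  (6) {M, Q, S, E}: 2 true — at least one ✓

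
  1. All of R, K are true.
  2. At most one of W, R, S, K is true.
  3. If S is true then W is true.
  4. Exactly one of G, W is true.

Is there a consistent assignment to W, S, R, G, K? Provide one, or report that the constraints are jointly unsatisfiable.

Case R = True:
  (1) forces K = True.
  Constraint (2) is violated (R=T, K=T) — contradiction.
Case R = False:
  Constraint (1) is violated (R=F) — contradiction.
Both cases fail — unsatisfiable.

The formula is unsatisfiable.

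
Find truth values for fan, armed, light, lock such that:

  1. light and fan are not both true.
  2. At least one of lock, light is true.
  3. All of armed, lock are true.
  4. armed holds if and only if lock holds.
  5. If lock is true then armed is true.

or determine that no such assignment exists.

fan: False, armed: True, light: False, lock: True

  (1) light=F, fan=F — not both ✓
  (2) {lock, light}: 1 true — at least one ✓
  (3) {armed, lock}: all 2 true ✓
  (4) armed=T, lock=T — same ✓
  (5) lock=T ⇒ armed: T ✓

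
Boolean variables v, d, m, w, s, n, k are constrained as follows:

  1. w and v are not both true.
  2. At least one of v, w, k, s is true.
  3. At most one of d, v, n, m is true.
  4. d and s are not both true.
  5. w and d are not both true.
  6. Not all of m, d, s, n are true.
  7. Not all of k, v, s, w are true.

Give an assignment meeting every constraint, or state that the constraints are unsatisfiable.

v = False, d = False, m = True, w = False, s = True, n = False, k = True

  (1) w=F, v=F — not both ✓
  (2) {v, w, k, s}: 2 true — at least one ✓
  (3) {d, v, n, m}: 1 true — at most one ✓
  (4) d=F, s=T — not both ✓
  (5) w=F, d=F — not both ✓
  (6) {m, d, s, n}: 2/4 true — not all ✓
  (7) {k, v, s, w}: 2/4 true — not all ✓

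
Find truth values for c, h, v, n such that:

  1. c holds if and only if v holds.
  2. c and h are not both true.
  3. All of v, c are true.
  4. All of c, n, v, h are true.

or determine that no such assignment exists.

UNSATISFIABLE

Case h = True:
  (2) with h=T forces c = False.
  Constraint (3) is violated (c=F) — contradiction.
Case h = False:
  Constraint (4) is violated (h=F) — contradiction.
Both cases fail — unsatisfiable.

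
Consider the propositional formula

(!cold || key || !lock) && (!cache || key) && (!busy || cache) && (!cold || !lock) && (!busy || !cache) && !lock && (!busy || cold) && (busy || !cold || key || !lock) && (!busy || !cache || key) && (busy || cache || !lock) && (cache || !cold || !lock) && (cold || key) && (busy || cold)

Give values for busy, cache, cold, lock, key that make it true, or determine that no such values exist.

Unit clause (!lock) forces lock = False.
Try busy = True:
  (!busy || cache) forces cache = True.
  clause (!busy || !cache) is falsified — backtrack.
So busy = False.
  then (busy || cold) forces cold = True.
Set cache = False.
Set key = False.
All clauses satisfied.

busy=F, cache=F, cold=T, lock=F, key=F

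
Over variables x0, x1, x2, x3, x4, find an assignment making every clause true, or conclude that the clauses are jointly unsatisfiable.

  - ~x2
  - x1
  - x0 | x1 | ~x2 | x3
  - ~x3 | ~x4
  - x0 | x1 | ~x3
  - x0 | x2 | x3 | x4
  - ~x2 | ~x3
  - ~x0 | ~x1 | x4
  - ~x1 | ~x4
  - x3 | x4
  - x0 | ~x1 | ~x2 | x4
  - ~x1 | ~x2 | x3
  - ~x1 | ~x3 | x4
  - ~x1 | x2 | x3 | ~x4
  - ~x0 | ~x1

UNSATISFIABLE

Case x1 = True:
  (~x2) forces x2 = False.
  (~x1 | ~x4) forces x4 = False.
  (~x0 | ~x1 | x4) forces x0 = False.
  (x0 | x2 | x3 | x4) forces x3 = True.
  Clause (~x1 | ~x3 | x4) is falsified — contradiction.
Case x1 = False:
  Clause (x1) is falsified — contradiction.
Both cases fail, so the formula is unsatisfiable.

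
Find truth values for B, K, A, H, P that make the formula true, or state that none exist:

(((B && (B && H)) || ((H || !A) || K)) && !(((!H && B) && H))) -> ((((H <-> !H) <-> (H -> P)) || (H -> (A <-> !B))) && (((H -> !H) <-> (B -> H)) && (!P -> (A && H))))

B = False, K = True, A = False, H = False, P = True

  (((B && (B && H)) || ((H || !A) || K)) && !(((!H && B) && H))) -> ((((H <-> !H) <-> (H -> P)) || (H -> (A <-> !B))) && (((H -> !H) <-> (B -> H)) && (!P -> (A && H)))) = True
    ((B && (B && H)) || ((H || !A) || K)) && !(((!H && B) && H)) = True
      (B && (B && H)) || ((H || !A) || K) = True
        B && (B && H) = False
          B && H = False
        (H || !A) || K = True
          H || !A = True
            !A = True
      !(((!H && B) && H)) = True
        (!H && B) && H = False
          !H && B = False
            !H = True
    (((H <-> !H) <-> (H -> P)) || (H -> (A <-> !B))) && (((H -> !H) <-> (B -> H)) && (!P -> (A && H))) = True
      ((H <-> !H) <-> (H -> P)) || (H -> (A <-> !B)) = True
        (H <-> !H) <-> (H -> P) = False
          H <-> !H = False
            !H = True
          H -> P = True
        H -> (A <-> !B) = True
          A <-> !B = False
            !B = True
      ((H -> !H) <-> (B -> H)) && (!P -> (A && H)) = True
        (H -> !H) <-> (B -> H) = True
          H -> !H = True
            !H = True
          B -> H = True
        !P -> (A && H) = True
          !P = False
          A && H = False
The formula evaluates to True.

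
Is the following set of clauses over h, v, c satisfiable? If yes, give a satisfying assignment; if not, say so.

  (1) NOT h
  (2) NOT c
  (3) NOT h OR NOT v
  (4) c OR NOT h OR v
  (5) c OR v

Unit clause (NOT h) forces h = False.
Unit clause (NOT c) forces c = False.
In (c OR v) only v is left, so v = True.
All clauses satisfied.

h = False; v = True; c = False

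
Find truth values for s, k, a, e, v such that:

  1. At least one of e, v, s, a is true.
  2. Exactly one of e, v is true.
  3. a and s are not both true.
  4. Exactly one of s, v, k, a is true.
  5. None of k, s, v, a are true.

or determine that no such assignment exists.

Unsatisfiable

Case a = True:
  Constraint (5) is violated (a=T) — contradiction.
Case a = False:
  (5) forces k = False.
  (5) forces s = False.
  (4) with s=F, k=F, a=F forces v = True.
  Constraint (5) is violated (v=T) — contradiction.
Both cases fail — unsatisfiable.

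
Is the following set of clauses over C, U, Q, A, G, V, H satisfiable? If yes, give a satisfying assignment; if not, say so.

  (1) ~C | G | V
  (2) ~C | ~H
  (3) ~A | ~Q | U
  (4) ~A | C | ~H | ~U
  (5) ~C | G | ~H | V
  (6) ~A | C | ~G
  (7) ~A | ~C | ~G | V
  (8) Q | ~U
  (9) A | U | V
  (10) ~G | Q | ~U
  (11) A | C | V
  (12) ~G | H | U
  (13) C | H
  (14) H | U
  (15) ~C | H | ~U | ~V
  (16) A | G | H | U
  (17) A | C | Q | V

Set C = False.
  then (C | H) forces H = True.
Set U = False.
Set Q = True.
  then (~A | ~Q | U) forces A = False.
  then (A | U | V) forces V = True.
Set G = False.
All clauses satisfied.

C=F, U=F, Q=T, A=F, G=F, V=T, H=T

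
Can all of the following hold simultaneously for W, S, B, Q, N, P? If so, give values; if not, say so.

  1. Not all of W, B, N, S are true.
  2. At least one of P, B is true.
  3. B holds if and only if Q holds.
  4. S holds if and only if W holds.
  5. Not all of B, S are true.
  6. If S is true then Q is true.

W = False, S = False, B = True, Q = True, N = True, P = False

  (1) {W, B, N, S}: 2/4 true — not all ✓
  (2) {P, B}: 1 true — at least one ✓
  (3) B=T, Q=T — same ✓
  (4) S=F, W=F — same ✓
  (5) {B, S}: 1/2 true — not all ✓
  (6) S=F ⇒ Q: vacuous ✓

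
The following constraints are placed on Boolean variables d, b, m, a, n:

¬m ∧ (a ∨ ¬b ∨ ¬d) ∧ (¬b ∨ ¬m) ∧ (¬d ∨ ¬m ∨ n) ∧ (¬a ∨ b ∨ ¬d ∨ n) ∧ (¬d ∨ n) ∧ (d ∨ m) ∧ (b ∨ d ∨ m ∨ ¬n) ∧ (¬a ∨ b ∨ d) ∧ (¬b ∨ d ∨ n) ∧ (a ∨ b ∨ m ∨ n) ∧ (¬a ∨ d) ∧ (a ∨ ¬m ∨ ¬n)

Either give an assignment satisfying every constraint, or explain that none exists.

Unit clause (¬m) forces m = False.
In (d ∨ m) only d is left, so d = True.
In (¬d ∨ n) only n is left, so n = True.
Set b = False.
Set a = False.
All clauses satisfied.

d = True, b = False, m = False, a = False, n = True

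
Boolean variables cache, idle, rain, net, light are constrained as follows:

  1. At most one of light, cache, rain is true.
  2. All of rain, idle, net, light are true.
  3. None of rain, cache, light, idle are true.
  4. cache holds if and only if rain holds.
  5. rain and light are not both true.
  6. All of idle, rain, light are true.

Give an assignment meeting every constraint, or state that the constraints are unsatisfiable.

UNSATISFIABLE

Case idle = True:
  Constraint (3) is violated (idle=T) — contradiction.
Case idle = False:
  Constraint (2) is violated (idle=F) — contradiction.
Both cases fail — unsatisfiable.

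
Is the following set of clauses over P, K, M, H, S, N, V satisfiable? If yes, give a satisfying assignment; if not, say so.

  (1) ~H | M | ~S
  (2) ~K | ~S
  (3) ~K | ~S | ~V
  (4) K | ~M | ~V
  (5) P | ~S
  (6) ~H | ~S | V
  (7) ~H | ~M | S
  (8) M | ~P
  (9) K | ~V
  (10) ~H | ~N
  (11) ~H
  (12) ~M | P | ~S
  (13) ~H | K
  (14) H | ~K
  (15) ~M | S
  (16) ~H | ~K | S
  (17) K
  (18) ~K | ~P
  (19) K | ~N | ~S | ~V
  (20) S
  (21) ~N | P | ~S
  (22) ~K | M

Case K = True:
  (~K | ~S) forces S = False.
  Clause (S) is falsified — contradiction.
Case K = False:
  Clause (K) is falsified — contradiction.
Both cases fail, so the formula is unsatisfiable.

Unsatisfiable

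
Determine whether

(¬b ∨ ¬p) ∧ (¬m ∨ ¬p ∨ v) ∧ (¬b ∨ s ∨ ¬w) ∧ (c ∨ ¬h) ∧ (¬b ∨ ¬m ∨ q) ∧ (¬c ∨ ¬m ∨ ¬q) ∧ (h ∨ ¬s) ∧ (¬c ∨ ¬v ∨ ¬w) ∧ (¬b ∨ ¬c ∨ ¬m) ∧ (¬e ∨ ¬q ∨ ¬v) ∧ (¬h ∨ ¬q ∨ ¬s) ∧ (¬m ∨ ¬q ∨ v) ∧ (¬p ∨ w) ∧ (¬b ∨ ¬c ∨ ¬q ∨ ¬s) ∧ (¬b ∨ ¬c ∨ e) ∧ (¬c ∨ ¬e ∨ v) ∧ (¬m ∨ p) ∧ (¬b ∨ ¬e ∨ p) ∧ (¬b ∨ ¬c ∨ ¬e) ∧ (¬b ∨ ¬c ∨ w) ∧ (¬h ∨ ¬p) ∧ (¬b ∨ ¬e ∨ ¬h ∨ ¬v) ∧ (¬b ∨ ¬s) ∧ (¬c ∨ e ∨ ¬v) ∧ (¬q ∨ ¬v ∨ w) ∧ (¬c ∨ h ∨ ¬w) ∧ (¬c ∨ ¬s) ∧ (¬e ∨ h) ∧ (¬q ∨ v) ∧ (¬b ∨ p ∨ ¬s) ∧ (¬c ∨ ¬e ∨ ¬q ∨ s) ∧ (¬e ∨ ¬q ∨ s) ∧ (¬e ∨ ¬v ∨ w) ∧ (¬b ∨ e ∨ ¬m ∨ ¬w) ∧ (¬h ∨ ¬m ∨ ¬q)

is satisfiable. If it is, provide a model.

s=F, v=F, e=F, p=F, b=F, w=F, q=F, c=T, h=T, m=F

Try s = True:
  (h ∨ ¬s) forces h = True.
  (c ∨ ¬h) forces c = True.
  clause (¬c ∨ ¬s) is falsified — backtrack.
So s = False.
Set v = False.
  then (¬q ∨ v) forces q = False.
Set e = False.
Set p = False.
  then (¬m ∨ p) forces m = False.
Set b = False.
Set w = False.
Set c = True.
Set h = True.
All clauses satisfied.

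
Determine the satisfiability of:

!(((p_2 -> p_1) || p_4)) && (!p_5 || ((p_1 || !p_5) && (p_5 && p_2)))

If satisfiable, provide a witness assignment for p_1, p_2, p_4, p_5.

p_1 = False, p_2 = True, p_4 = False, p_5 = False

  !(((p_2 -> p_1) || p_4)) = True
    (p_2 -> p_1) || p_4 = False
      p_2 -> p_1 = False
  !p_5 || ((p_1 || !p_5) && (p_5 && p_2)) = True
    !p_5 = True
    (p_1 || !p_5) && (p_5 && p_2) = False
      p_1 || !p_5 = True
        !p_5 = True
      p_5 && p_2 = False
Both conjuncts True, so the formula holds.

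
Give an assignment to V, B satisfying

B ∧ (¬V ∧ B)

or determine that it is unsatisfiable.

V = False, B = True

  ¬V ∧ B = True
    ¬V = True
Both conjuncts True, so the formula holds.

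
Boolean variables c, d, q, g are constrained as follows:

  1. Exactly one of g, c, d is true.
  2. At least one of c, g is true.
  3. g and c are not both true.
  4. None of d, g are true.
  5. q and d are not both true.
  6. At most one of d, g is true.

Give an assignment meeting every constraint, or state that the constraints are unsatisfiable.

c: True, d: False, q: True, g: False

  (1) {g, c, d}: 1 true — exactly one ✓
  (2) {c, g}: 1 true — at least one ✓
  (3) g=F, c=T — not both ✓
  (4) {d, g}: 0 true — none ✓
  (5) q=T, d=F — not both ✓
  (6) {d, g}: 0 true — at most one ✓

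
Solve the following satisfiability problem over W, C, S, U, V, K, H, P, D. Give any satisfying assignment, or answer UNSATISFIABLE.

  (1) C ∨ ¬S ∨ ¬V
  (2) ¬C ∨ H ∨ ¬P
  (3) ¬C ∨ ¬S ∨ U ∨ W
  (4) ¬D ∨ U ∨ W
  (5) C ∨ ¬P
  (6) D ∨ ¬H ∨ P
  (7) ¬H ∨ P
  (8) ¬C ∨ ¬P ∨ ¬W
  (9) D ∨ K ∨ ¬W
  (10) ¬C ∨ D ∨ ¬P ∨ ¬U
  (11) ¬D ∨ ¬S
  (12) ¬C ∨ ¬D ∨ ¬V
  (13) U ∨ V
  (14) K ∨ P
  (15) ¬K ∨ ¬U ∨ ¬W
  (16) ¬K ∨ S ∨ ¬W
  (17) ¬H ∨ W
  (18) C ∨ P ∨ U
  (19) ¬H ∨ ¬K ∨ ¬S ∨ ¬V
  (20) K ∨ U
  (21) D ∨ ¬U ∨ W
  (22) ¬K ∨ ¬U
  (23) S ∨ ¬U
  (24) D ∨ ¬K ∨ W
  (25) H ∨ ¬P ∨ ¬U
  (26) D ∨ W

Try W = False:
  (¬H ∨ W) forces H = False.
  (D ∨ W) forces D = True.
  (¬D ∨ U ∨ W) forces U = True.
  (¬D ∨ ¬S) forces S = False.
  clause (S ∨ ¬U) is falsified — backtrack.
So W = True.
Try C = False:
  (C ∨ ¬P) forces P = False.
  (¬H ∨ P) forces H = False.
  (K ∨ P) forces K = True.
  (¬K ∨ ¬U ∨ ¬W) forces U = False.
  clause (C ∨ P ∨ U) is falsified — backtrack.
So C = True.
  then (¬C ∨ ¬P ∨ ¬W) forces P = False.
  then (K ∨ P) forces K = True.
  then (¬K ∨ ¬U ∨ ¬W) forces U = False.
  then (¬K ∨ S ∨ ¬W) forces S = True.
  then (¬H ∨ P) forces H = False.
  then (¬D ∨ ¬S) forces D = False.
  then (U ∨ V) forces V = True.
All clauses satisfied.

W = True, C = True, S = True, U = False, V = True, K = True, H = False, P = False, D = False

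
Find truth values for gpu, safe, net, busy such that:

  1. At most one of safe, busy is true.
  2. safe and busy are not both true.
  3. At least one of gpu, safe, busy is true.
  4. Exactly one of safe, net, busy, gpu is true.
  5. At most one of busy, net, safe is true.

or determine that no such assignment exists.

gpu = False; safe = False; net = False; busy = True

  (1) {safe, busy}: 1 true — at most one ✓
  (2) safe=F, busy=T — not both ✓
  (3) {gpu, safe, busy}: 1 true — at least one ✓
  (4) {safe, net, busy, gpu}: 1 true — exactly one ✓
  (5) {busy, net, safe}: 1 true — at most one ✓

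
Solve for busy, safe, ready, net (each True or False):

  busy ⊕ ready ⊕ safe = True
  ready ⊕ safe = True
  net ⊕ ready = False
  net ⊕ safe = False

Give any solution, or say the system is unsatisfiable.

No satisfying assignment exists.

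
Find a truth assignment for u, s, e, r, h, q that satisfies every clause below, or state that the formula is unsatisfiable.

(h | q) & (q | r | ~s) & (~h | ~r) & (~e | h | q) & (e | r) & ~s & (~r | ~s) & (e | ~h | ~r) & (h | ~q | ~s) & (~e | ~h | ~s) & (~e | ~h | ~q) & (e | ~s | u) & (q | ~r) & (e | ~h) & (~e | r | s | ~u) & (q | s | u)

Unit clause (~s) forces s = False.
Set u = False.
  then (q | s | u) forces q = True.
Set e = True.
  then (~e | ~h | ~q) forces h = False.
Set r = True.
All clauses satisfied.

u: False; s: False; e: True; r: True; h: False; q: True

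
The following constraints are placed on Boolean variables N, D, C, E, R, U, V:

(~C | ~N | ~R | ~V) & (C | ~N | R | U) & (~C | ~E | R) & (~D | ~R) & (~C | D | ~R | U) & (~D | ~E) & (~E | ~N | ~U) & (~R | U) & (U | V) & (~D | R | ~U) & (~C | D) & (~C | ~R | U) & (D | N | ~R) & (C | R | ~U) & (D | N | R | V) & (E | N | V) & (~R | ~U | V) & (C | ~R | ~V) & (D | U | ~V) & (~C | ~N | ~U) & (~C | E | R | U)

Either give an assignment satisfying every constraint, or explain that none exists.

Set N = False.
Try D = False:
  (~C | D) forces C = False.
  (D | N | ~R) forces R = False.
  (C | R | ~U) forces U = False.
  (U | V) forces V = True.
  clause (D | U | ~V) is falsified — backtrack.
So D = True.
  then (~D | ~R) forces R = False.
  then (~D | ~E) forces E = False.
  then (~D | R | ~U) forces U = False.
  then (E | N | V) forces V = True.
  then (~C | E | R | U) forces C = False.
All clauses satisfied.

N = False, D = True, C = False, E = False, R = False, U = False, V = True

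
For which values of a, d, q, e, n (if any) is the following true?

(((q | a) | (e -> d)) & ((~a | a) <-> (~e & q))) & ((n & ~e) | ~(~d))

a = True, d = False, q = True, e = False, n = True

  ((q | a) | (e -> d)) & ((~a | a) <-> (~e & q)) = True
    (q | a) | (e -> d) = True
      q | a = True
      e -> d = True
    (~a | a) <-> (~e & q) = True
      ~a | a = True
        ~a = False
      ~e & q = True
        ~e = True
  (n & ~e) | ~(~d) = True
    n & ~e = True
      ~e = True
    ~(~d) = False
      ~d = True
Both conjuncts True, so the formula holds.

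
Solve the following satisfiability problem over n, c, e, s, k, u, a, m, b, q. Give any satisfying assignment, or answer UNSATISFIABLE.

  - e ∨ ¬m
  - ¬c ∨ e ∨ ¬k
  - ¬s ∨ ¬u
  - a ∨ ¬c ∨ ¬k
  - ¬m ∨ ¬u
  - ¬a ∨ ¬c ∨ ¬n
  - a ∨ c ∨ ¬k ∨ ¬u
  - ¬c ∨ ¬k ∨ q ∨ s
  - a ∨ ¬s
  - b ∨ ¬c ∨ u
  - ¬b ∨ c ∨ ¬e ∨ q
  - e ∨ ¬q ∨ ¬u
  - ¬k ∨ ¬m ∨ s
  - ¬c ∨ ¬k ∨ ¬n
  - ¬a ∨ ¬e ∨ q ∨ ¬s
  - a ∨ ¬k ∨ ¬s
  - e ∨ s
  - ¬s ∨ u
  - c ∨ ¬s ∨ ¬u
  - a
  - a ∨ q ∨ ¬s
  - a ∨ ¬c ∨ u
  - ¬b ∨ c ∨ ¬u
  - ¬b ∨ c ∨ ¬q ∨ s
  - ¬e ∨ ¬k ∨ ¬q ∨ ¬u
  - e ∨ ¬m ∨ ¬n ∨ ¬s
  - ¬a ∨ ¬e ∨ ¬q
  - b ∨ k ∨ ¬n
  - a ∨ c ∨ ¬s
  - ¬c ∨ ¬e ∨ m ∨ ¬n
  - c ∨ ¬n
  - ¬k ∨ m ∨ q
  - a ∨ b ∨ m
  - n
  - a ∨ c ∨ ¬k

Case n = True:
  (a) forces a = True.
  (¬a ∨ ¬c ∨ ¬n) forces c = False.
  Clause (c ∨ ¬n) is falsified — contradiction.
Case n = False:
  Clause (n) is falsified — contradiction.
Both cases fail, so the formula is unsatisfiable.

Unsatisfiable — no assignment works.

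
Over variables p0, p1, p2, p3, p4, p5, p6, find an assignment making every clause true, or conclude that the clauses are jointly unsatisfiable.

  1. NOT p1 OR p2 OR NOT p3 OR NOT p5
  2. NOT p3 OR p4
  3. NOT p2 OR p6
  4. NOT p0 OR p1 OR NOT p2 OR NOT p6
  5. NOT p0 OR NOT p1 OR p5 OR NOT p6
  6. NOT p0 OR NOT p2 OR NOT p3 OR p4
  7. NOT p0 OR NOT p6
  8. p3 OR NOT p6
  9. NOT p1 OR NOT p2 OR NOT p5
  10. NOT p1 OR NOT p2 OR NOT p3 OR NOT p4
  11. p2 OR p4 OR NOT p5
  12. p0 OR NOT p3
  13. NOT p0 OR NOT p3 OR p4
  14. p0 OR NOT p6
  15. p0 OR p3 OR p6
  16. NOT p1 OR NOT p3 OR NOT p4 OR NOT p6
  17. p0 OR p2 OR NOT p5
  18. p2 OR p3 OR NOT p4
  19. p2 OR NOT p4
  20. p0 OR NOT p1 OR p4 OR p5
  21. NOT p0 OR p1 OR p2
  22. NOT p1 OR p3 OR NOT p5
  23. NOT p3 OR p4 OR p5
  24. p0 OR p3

Try p0 = False:
  (p0 OR NOT p3) forces p3 = False.
  clause (p0 OR p3) is falsified — backtrack.
So p0 = True.
  then (NOT p0 OR NOT p6) forces p6 = False.
  then (NOT p2 OR p6) forces p2 = False.
  then (p2 OR NOT p4) forces p4 = False.
  then (NOT p0 OR p1 OR p2) forces p1 = True.
  then (NOT p3 OR p4) forces p3 = False.
  then (p2 OR p4 OR NOT p5) forces p5 = False.
All clauses satisfied.

p0: True; p1: True; p2: False; p3: False; p4: False; p5: False; p6: False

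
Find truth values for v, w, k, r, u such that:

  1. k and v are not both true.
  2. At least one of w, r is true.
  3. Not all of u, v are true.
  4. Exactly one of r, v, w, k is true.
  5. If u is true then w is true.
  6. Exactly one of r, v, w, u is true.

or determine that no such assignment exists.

v: False, w: False, k: False, r: True, u: False

  (1) k=F, v=F — not both ✓
  (2) {w, r}: 1 true — at least one ✓
  (3) {u, v}: 0/2 true — not all ✓
  (4) {r, v, w, k}: 1 true — exactly one ✓
  (5) u=F ⇒ w: vacuous ✓
  (6) {r, v, w, u}: 1 true — exactly one ✓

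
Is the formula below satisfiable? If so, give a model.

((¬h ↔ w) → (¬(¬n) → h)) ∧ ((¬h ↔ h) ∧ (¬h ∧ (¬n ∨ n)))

The conjunct ¬h ↔ h is unsatisfiable on its own:
  h=F: evaluates to False.
  h=T: evaluates to False.
So the whole conjunction is unsatisfiable.

Unsatisfiable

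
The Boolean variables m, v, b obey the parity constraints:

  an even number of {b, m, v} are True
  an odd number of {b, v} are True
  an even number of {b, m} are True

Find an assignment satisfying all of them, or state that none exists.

m=T; v=F; b=T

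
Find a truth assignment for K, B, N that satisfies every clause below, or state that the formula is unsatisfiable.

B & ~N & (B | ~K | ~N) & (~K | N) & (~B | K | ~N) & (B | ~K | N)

K = False, B = True, N = False

Unit clause (B) forces B = True.
Unit clause (~N) forces N = False.
In (~K | N) only ~K is left, so K = False.
Check each clause:
  (B): B holds.
  (~N): ~N holds.
  (B | ~K | ~N): B holds.
  (~K | N): ~K holds.
  (~B | K | ~N): ~N holds.
  (B | ~K | N): B holds.
All clauses satisfied.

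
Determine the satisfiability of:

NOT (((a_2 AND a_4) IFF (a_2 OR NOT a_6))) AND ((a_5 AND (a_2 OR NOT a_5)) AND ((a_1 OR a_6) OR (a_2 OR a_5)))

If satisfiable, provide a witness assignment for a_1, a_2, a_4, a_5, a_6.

a_1 = True, a_2 = True, a_4 = False, a_5 = True, a_6 = True

  NOT (((a_2 AND a_4) IFF (a_2 OR NOT a_6))) = True
    (a_2 AND a_4) IFF (a_2 OR NOT a_6) = False
      a_2 AND a_4 = False
      a_2 OR NOT a_6 = True
        NOT a_6 = False
  (a_5 AND (a_2 OR NOT a_5)) AND ((a_1 OR a_6) OR (a_2 OR a_5)) = True
    a_5 AND (a_2 OR NOT a_5) = True
      a_2 OR NOT a_5 = True
        NOT a_5 = False
    (a_1 OR a_6) OR (a_2 OR a_5) = True
      a_1 OR a_6 = True
      a_2 OR a_5 = True
Both conjuncts True, so the formula holds.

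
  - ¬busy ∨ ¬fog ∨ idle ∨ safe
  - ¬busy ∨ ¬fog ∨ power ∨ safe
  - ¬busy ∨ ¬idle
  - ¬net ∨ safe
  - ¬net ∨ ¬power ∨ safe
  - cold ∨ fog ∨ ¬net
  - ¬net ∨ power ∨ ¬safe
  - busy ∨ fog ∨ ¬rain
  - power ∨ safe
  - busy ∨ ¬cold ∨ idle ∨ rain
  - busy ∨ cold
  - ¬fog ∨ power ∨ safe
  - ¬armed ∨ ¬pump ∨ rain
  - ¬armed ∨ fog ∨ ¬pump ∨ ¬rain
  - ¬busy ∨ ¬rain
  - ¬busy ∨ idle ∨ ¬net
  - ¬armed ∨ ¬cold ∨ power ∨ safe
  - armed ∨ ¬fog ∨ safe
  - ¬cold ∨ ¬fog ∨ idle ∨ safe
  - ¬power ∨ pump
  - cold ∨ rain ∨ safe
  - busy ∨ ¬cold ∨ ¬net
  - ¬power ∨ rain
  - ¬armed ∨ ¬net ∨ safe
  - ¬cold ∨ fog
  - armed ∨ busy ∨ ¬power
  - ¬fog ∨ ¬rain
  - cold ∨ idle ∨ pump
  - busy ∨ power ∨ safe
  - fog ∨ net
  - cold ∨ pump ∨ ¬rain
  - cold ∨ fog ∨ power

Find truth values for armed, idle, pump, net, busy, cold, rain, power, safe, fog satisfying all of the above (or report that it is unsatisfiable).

Set armed = False.
Set idle = True.
  then (¬busy ∨ ¬idle) forces busy = False.
  then (busy ∨ cold) forces cold = True.
  then (busy ∨ ¬cold ∨ ¬net) forces net = False.
  then (¬cold ∨ fog) forces fog = True.
  then (armed ∨ busy ∨ ¬power) forces power = False.
  then (¬fog ∨ ¬rain) forces rain = False.
  then (busy ∨ power ∨ safe) forces safe = True.
Set pump = True.
All clauses satisfied.

armed = False, idle = True, pump = True, net = False, busy = False, cold = True, rain = False, power = False, safe = True, fog = True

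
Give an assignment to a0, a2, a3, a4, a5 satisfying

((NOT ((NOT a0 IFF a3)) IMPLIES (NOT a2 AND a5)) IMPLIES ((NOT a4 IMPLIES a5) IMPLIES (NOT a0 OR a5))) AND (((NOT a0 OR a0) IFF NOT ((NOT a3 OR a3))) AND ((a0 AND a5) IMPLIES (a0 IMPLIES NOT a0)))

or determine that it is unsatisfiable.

The conjunct (NOT a0 OR a0) IFF NOT ((NOT a3 OR a3)) is unsatisfiable on its own:
  a0=F, a3=F: evaluates to False.
  a0=F, a3=T: evaluates to False.
  a0=T, a3=F: evaluates to False.
  a0=T, a3=T: evaluates to False.
So the whole conjunction is unsatisfiable.

Unsatisfiable — no assignment works.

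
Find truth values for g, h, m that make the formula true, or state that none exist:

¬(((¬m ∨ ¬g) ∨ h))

g: True, h: False, m: True

  ¬(((¬m ∨ ¬g) ∨ h)) = True
    (¬m ∨ ¬g) ∨ h = False
      ¬m ∨ ¬g = False
        ¬m = False
        ¬g = False
The formula evaluates to True.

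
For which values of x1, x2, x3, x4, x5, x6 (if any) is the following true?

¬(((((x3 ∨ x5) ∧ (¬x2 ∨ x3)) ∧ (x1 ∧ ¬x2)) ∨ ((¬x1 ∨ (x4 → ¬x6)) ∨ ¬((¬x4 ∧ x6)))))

Case x4 = True: the formula becomes ¬(((((x3 ∨ x5) ∧ (¬x2 ∨ x3)) ∧ (x1 ∧ ¬x2)) ∨ True)) = False.
Case x4 = False: the formula becomes ¬(((((x3 ∨ x5) ∧ (¬x2 ∨ x3)) ∧ (x1 ∧ ¬x2)) ∨ True)) = False.
Both cases fail — unsatisfiable.

Unsatisfiable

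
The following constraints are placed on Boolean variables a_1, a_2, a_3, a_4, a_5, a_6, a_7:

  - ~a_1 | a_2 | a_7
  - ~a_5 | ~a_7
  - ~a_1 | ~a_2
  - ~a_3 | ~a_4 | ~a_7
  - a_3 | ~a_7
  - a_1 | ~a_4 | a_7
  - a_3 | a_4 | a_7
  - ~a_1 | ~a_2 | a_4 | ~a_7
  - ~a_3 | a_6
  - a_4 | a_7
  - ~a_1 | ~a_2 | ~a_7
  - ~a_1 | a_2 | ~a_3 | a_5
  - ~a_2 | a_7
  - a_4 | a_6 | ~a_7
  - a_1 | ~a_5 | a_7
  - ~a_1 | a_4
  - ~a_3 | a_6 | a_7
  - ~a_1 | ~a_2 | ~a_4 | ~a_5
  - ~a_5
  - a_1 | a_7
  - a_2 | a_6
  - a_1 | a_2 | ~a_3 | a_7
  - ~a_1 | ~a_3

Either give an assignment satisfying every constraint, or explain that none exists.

Unit clause (~a_5) forces a_5 = False.
Try a_1 = True:
  (~a_1 | ~a_2) forces a_2 = False.
  (~a_1 | a_2 | a_7) forces a_7 = True.
  (a_3 | ~a_7) forces a_3 = True.
  clause (~a_1 | a_2 | ~a_3 | a_5) is falsified — backtrack.
So a_1 = False.
  then (a_1 | a_7) forces a_7 = True.
  then (a_3 | ~a_7) forces a_3 = True.
  then (~a_3 | a_6) forces a_6 = True.
  then (~a_3 | ~a_4 | ~a_7) forces a_4 = False.
Set a_2 = True.
All clauses satisfied.

a_1=F, a_2=T, a_3=T, a_4=F, a_5=F, a_6=T, a_7=T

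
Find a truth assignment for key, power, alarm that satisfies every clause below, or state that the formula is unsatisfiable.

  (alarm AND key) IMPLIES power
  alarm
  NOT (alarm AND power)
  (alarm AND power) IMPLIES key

key=F, power=F, alarm=T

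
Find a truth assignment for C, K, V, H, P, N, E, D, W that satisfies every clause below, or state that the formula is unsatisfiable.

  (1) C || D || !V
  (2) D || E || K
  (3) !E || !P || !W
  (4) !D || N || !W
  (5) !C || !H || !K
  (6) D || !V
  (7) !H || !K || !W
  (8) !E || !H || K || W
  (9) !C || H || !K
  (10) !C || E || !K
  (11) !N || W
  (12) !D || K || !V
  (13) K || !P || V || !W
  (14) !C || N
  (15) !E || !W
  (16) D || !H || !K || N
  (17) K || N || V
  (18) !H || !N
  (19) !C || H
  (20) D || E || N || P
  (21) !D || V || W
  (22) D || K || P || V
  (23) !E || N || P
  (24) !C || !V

C=F, K=T, V=T, H=F, P=T, N=T, E=F, D=T, W=T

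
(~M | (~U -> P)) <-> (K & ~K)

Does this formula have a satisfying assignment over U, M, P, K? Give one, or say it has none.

U = False, M = True, P = False, K = False

  (~M | (~U -> P)) <-> (K & ~K) = True
    ~M | (~U -> P) = False
      ~M = False
      ~U -> P = False
        ~U = True
    K & ~K = False
      ~K = True
The formula evaluates to True.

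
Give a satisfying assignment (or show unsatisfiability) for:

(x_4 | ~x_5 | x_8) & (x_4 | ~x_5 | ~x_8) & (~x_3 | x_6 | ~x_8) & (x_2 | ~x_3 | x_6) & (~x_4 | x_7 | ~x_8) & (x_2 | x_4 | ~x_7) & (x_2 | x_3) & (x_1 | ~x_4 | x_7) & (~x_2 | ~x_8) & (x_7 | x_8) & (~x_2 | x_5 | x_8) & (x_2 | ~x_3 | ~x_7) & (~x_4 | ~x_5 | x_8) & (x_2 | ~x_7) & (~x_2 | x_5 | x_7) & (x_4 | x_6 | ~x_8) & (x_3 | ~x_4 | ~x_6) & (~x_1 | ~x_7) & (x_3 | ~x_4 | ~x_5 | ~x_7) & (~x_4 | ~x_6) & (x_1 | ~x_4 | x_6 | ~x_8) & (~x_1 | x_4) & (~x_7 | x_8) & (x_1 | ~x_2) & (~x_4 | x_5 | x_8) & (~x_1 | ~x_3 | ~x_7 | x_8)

Try x_1 = True:
  (~x_1 | ~x_7) forces x_7 = False.
  (x_7 | x_8) forces x_8 = True.
  (~x_4 | x_7 | ~x_8) forces x_4 = False.
  clause (~x_1 | x_4) is falsified — backtrack.
So x_1 = False.
  then (x_1 | ~x_2) forces x_2 = False.
  then (x_2 | x_3) forces x_3 = True.
  then (x_2 | ~x_3 | ~x_7) forces x_7 = False.
  then (x_2 | ~x_3 | x_6) forces x_6 = True.
  then (x_1 | ~x_4 | x_7) forces x_4 = False.
  then (x_7 | x_8) forces x_8 = True.
  then (x_4 | ~x_5 | ~x_8) forces x_5 = False.
All clauses satisfied.

x_1 = False, x_2 = False, x_3 = True, x_4 = False, x_5 = False, x_6 = True, x_7 = False, x_8 = True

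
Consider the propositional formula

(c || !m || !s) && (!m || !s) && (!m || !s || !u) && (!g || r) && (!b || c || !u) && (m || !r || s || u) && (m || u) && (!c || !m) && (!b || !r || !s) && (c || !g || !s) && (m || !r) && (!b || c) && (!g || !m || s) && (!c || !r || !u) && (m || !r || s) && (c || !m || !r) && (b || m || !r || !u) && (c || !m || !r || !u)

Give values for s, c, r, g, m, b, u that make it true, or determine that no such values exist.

Set s = True.
  then (!m || !s) forces m = False.
  then (m || u) forces u = True.
  then (m || !r) forces r = False.
  then (!g || r) forces g = False.
Set c = True.
Set b = True.
All clauses satisfied.

s: True, c: True, r: False, g: False, m: False, b: True, u: True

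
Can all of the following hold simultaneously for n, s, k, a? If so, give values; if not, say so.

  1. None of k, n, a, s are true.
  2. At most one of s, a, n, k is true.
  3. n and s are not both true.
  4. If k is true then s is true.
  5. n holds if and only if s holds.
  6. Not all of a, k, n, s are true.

n = False, s = False, k = False, a = False

  (1) {k, n, a, s}: 0 true — none ✓
  (2) {s, a, n, k}: 0 true — at most one ✓
  (3) n=F, s=F — not both ✓
  (4) k=F ⇒ s: vacuous ✓
  (5) n=F, s=F — same ✓
  (6) {a, k, n, s}: 0/4 true — not all ✓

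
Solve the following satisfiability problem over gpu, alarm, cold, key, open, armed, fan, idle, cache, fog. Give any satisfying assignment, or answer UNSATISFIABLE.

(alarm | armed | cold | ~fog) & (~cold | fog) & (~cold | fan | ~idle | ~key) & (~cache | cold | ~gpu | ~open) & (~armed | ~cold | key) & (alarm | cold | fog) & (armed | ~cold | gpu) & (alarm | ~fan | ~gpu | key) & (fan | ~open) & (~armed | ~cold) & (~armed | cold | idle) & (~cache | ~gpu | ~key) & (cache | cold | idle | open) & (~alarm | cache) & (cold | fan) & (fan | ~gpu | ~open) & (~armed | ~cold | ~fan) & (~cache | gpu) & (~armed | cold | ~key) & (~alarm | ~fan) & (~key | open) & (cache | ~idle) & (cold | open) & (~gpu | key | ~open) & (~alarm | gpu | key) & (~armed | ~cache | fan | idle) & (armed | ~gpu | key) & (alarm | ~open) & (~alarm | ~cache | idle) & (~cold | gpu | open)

Case open = True:
  (fan | ~open) forces fan = True.
  (~alarm | ~fan) forces alarm = False.
  Clause (alarm | ~open) is falsified — contradiction.
Case open = False:
  (~key | open) forces key = False.
  (cold | open) forces cold = True.
  (~cold | fog) forces fog = True.
  (~armed | ~cold | key) forces armed = False.
  (armed | ~cold | gpu) forces gpu = True.
  Clause (armed | ~gpu | key) is falsified — contradiction.
Both cases fail, so the formula is unsatisfiable.

Unsatisfiable — no assignment works.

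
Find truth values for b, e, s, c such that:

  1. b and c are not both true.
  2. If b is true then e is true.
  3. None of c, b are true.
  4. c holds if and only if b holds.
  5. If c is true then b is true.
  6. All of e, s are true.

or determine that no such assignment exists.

b: False, e: True, s: True, c: False

  (1) b=F, c=F — not both ✓
  (2) b=F ⇒ e: vacuous ✓
  (3) {c, b}: 0 true — none ✓
  (4) c=F, b=F — same ✓
  (5) c=F ⇒ b: vacuous ✓
  (6) {e, s}: all 2 true ✓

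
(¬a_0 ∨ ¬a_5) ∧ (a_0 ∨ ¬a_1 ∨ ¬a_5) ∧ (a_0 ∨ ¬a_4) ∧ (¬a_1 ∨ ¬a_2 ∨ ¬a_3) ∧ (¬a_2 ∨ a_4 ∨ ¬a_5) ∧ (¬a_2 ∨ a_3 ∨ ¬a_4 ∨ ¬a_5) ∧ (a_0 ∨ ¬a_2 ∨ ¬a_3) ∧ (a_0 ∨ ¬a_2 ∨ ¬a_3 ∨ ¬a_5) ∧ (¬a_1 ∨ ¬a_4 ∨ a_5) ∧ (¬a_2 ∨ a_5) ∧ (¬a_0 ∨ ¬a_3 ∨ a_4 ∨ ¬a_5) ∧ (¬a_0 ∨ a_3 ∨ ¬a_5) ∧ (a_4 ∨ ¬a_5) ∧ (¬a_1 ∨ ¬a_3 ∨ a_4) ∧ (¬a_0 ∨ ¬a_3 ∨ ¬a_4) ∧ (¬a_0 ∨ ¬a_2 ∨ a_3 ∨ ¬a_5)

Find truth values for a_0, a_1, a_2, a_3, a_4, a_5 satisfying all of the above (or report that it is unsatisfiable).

Set a_0 = True.
  then (¬a_0 ∨ ¬a_5) forces a_5 = False.
  then (¬a_2 ∨ a_5) forces a_2 = False.
Set a_1 = False.
Set a_3 = False.
Set a_4 = True.
All clauses satisfied.

a_0 = True, a_1 = False, a_2 = False, a_3 = False, a_4 = True, a_5 = False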